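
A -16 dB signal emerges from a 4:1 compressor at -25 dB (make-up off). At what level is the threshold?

-28 dB

Gain reduction = -16 − (-25) = 9 dB; output overshoot = GR / (R − 1) = 9 / 3 = 3 dB.
Threshold = output − output overshoot = -25 − 3 = -28 dB.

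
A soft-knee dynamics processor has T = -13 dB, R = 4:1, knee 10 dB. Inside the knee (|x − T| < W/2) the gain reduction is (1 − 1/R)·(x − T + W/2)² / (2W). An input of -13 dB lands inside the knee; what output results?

x − T + W/2 = -13 − (-13) + 5 = 5.
GR = (1 − 1/4) × 5² / 20 = 0.75 × 25 / 20 = 0.9375 dB.
Output = -13 − 0.9375 = -13.9375 dB.

-13.9375 dB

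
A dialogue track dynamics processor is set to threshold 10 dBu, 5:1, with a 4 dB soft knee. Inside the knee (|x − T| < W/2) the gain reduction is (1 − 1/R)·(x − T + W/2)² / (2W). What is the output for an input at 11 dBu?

x − T + W/2 = 11 − 10 + 2 = 3.
GR = (1 − 1/5) × 3² / 8 = 0.8 × 9 / 8 = 0.9 dB.
Output = 11 − 0.9 = 10.1 dBu.

10.1 dBu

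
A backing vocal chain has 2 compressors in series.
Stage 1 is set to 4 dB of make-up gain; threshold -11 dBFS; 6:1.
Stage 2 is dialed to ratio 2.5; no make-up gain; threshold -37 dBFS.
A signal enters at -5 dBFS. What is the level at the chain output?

Stage 1: overshoot 6 dB → 6/6 = 1 dB → -10 dBFS; +4 dB make-up → -6 dBFS.
Stage 2: 31 dB above -37 dBFS, reduced 2.5:1 to 12.4 dB above → -24.6 dBFS.

-24.6 dBFS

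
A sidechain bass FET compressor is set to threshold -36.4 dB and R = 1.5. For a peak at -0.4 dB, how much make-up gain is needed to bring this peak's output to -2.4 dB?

The peak compresses to -36.4 + 36/1.5 = -12.4 dB.
To reach -2.4 dB requires -2.4 − (-12.4) = 10 dB of make-up.

10 dB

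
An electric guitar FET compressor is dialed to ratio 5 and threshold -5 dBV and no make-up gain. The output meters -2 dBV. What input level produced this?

10 dBV

That's 3 dB above the -5 dBV threshold.
Before 5:1 compression the overshoot was 3 × 5 = 15 dB, so input = -5 + 15 = 10 dBV.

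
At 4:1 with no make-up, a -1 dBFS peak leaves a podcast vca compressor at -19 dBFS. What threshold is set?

Gain reduction = -1 − (-19) = 18 dB; output overshoot = GR / (R − 1) = 18 / 3 = 6 dB.
Threshold = output − output overshoot = -19 − 6 = -25 dBFS.

-25 dBFS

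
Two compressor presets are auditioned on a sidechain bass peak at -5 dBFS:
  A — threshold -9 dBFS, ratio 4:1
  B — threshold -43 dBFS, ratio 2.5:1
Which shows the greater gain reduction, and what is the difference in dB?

B, by 19.8 dB

A: 4 dB over, compressed to 1 dB over, so 3 dB of GR.
B: 38 dB over, compressed to 15.2 dB over, so 22.8 dB of GR.
Difference: 19.8 dB in favour of B.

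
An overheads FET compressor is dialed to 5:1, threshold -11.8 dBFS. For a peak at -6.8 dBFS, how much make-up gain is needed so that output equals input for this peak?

4 dB

Overshoot 5 dB → 5/5 = 1 dB after compression, so the compressed level is -11.8 + 1 = -10.8 dBFS.
Make-up = target − compressed = -6.8 − (-10.8) = 4 dB.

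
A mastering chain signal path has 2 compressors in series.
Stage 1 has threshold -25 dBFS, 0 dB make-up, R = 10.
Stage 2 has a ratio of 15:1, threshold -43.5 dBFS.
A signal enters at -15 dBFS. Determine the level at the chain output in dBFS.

Stage 1: overshoot 10 dB → 10/10 = 1 dB → -24 dBFS.
Stage 2: overshoot 19.5 dB → 19.5/15 = 1.3 dB → -42.2 dBFS.

-42.2 dBFS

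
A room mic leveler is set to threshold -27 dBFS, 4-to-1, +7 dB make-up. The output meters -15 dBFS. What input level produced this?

-7 dBFS

Before make-up, the level was -15 − 7 = -22 dBFS.
That's 5 dB above the -27 dBFS threshold.
Undo the ratio: input overshoot = 5 × 4 = 20 dB, giving input = -7 dBFS.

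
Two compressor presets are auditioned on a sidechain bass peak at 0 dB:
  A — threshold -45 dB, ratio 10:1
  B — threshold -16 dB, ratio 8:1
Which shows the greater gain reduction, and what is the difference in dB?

A: 45 dB over, compressed to 4.5 dB over, so 40.5 dB of GR.
B: 16 dB over, compressed to 2 dB over, so 14 dB of GR.
A applies 26.5 dB more gain reduction.

A, by 26.5 dB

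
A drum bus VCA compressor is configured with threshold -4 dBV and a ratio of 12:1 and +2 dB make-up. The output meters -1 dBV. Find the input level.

8 dBV

Remove make-up: -1 − 2 = -3 dBV.
The compressed level sits -3 − (-4) = 1 dB over threshold.
Undo the ratio: input overshoot = 1 × 12 = 12 dB, giving input = 8 dBV.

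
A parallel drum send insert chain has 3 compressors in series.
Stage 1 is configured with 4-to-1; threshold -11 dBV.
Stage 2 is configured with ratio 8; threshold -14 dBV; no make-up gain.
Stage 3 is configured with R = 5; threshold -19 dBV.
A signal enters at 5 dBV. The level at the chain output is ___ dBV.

-17.825 dBV

Stage 1: 5 dBV is 16 dB over -11 dBV; at 4:1 that becomes 4 dB over, giving -7 dBV.
Stage 2: 7 dB above -14 dBV, reduced 8:1 to 0.875 dB above → -13.125 dBV.
Stage 3: -13.125 dBV is 5.875 dB over -19 dBV; at 5:1 that becomes 1.175 dB over, giving -17.825 dBV.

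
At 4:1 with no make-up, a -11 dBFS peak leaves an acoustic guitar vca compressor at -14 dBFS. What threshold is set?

Gain reduction = -11 − (-14) = 3 dB; output overshoot = GR / (R − 1) = 3 / 3 = 1 dB.
Threshold = output − output overshoot = -14 − 1 = -15 dBFS.

-15 dBFS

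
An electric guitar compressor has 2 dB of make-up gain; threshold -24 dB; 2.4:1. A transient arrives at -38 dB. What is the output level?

-38 dB is 14 dB below the -24 dB threshold, so no gain reduction is applied.
Make-up gain adds 2 dB: -38 + 2 = -36 dB.

-36 dB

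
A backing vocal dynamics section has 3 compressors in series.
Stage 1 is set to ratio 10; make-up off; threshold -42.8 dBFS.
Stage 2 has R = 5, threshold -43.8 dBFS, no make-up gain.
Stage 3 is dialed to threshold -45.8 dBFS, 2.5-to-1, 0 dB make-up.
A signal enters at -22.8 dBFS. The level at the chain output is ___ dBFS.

-44.76 dBFS

Stage 1: -22.8 dBFS is 20 dB over -42.8 dBFS; at 10:1 that becomes 2 dB over, giving -40.8 dBFS.
Stage 2: -40.8 dBFS is 3 dB over -43.8 dBFS; at 5:1 that becomes 0.6 dB over, giving -43.2 dBFS.
Stage 3: 2.6 dB above -45.8 dBFS, reduced 2.5:1 to 1.04 dB above → -44.76 dBFS.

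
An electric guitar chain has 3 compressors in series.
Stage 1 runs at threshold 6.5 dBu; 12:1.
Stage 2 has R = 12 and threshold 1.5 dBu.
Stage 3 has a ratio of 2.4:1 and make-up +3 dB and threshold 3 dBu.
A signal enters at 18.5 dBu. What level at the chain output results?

Stage 1: overshoot 12 dB → 12/12 = 1 dB → 7.5 dBu.
Stage 2: overshoot 6 dB → 6/12 = 0.5 dB → 2 dBu.
Stage 3: below threshold (2 ≤ 3); passes unchanged; make-up brings it to 5 dBu.

5 dBu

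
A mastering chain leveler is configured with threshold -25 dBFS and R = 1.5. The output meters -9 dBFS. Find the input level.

That's 16 dB above the -25 dBFS threshold.
Before 1.5:1 compression the overshoot was 16 × 1.5 = 24 dB, so input = -25 + 24 = -1 dBFS.

-1 dBFS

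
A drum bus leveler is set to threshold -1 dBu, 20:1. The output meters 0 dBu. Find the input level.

19 dBu

Post-compression overshoot = 0 − (-1) = 1 dB.
Input overshoot = R × output overshoot = 20 dB → input = -1 + 20 = 19 dBu.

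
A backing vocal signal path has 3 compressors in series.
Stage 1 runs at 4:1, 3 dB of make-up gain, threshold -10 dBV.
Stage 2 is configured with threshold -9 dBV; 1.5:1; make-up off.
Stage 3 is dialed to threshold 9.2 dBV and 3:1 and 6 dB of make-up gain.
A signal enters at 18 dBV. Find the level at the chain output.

Stage 1: overshoot 28 dB → 28/4 = 7 dB → -3 dBV; +3 dB make-up → 0 dBV.
Stage 2: 0 dBV is 9 dB over -9 dBV; at 1.5:1 that becomes 6 dB over, giving -3 dBV.
Stage 3: -3 dBV ≤ 9.2 dBV, so stage 3 doesn't engage; make-up brings it to 3 dBV.

3 dBV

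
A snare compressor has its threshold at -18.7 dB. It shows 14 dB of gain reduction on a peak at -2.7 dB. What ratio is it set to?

8:1

Input overshoot = -2.7 − (-18.7) = 16 dB.
Output overshoot = 16 − 14 = 2 dB.
Ratio = input overshoot / output overshoot = 16 / 2 = 8.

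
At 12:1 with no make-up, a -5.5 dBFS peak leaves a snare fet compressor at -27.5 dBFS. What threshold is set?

-29.5 dBFS

Let T be the threshold. Output overshoot = (input overshoot)/R, so -27.5 − T = (-5.5 − T)/12.
12·(-27.5 − T) = -5.5 − T → 11·T = -330 − (-5.5) = -324.5.
T = -324.5/11 = -29.5 dBFS.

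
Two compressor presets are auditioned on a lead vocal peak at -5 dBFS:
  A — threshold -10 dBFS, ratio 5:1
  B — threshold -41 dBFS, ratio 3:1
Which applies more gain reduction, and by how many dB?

A: GR = 5 − 5/5 = 4 dB.
B: GR = 36 − 36/3 = 24 dB.
B reduces 20 dB more.

B, by 20 dB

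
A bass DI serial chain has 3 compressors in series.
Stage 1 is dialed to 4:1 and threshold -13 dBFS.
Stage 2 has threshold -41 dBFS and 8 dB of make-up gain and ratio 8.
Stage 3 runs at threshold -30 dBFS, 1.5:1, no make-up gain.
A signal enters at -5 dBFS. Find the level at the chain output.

Stage 1: 8 dB above -13 dBFS, reduced 4:1 to 2 dB above → -11 dBFS.
Stage 2: overshoot 30 dB → 30/8 = 3.75 dB → -37.25 dBFS; +8 dB make-up → -29.25 dBFS.
Stage 3: -29.25 dBFS is 0.75 dB over -30 dBFS; at 1.5:1 that becomes 0.5 dB over, giving -29.5 dBFS.

-29.5 dBFS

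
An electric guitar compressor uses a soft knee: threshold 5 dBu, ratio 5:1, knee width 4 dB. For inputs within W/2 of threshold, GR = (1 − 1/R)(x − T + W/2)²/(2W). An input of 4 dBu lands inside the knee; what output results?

3.9 dBu

x − T + W/2 = 4 − 5 + 2 = 1.
GR = (1 − 1/5) × 1² / 8 = 0.8 × 1 / 8 = 0.1 dB.
Output = 4 − 0.1 = 3.9 dBu.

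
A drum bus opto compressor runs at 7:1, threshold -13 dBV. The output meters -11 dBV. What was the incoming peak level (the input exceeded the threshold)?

1 dBV

The compressed level sits -11 − (-13) = 2 dB over threshold.
Input overshoot = R × output overshoot = 14 dB → input = -13 + 14 = 1 dBV.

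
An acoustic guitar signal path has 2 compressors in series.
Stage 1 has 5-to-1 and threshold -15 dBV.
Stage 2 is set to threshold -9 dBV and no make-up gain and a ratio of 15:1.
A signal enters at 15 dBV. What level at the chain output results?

-9 dBV

Stage 1: 15 dBV is 30 dB over -15 dBV; at 5:1 that becomes 6 dB over, giving -9 dBV.
Stage 2: -9 dBV is at or below the -9 dBV threshold — no compression; output -9 dBV.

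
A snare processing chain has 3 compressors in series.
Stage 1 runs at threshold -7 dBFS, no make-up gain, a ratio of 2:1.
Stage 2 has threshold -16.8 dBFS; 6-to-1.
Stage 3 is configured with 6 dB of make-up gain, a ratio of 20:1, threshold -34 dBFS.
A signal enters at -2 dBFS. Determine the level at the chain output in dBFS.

-27.0375 dBFS

Stage 1: overshoot 5 dB → 5/2 = 2.5 dB → -4.5 dBFS.
Stage 2: 12.3 dB above -16.8 dBFS, reduced 6:1 to 2.05 dB above → -14.75 dBFS.
Stage 3: -14.75 dBFS is 19.25 dB over -34 dBFS; at 20:1 that becomes 0.9625 dB over, giving -33.0375 dBFS; +6 dB make-up → -27.0375 dBFS.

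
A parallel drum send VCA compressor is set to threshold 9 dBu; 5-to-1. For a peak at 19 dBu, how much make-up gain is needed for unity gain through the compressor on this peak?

Overshoot 10 dB → 10/5 = 2 dB after compression, so the compressed level is 9 + 2 = 11 dBu.
Make-up = target − compressed = 19 − 11 = 8 dB.

8 dB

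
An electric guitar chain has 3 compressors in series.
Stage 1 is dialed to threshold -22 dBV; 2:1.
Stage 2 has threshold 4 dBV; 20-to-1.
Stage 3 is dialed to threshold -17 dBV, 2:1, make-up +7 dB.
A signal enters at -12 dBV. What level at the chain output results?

Stage 1: -12 dBV is 10 dB over -22 dBV; at 2:1 that becomes 5 dB over, giving -17 dBV.
Stage 2: below threshold (-17 ≤ 4); passes unchanged; output -17 dBV.
Stage 3: -17 dBV is at or below the -17 dBV threshold — no compression; make-up brings it to -10 dBV.

-10 dBV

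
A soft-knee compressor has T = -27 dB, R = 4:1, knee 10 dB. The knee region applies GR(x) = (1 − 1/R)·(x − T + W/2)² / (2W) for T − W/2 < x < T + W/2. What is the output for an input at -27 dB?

-27.9375 dB

x − T + W/2 = -27 − (-27) + 5 = 5.
GR = (1 − 1/4) × 5² / 20 = 0.75 × 25 / 20 = 0.9375 dB.
Output = -27 − 0.9375 = -27.9375 dB.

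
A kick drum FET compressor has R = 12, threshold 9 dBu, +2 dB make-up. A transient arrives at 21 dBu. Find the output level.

21 dBu sits 12 dB over threshold.
12:1 compression reduces that to 12/12 = 1 dB over.
So the level is 9 + 1 = 10 dBu; make-up adds 2 dB, giving 12 dBu.

12 dBu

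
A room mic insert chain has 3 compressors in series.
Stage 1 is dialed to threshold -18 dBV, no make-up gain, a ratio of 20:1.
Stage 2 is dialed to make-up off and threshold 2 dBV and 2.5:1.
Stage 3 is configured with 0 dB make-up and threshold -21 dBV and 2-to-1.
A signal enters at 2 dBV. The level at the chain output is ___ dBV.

Stage 1: 20 dB above -18 dBV, reduced 20:1 to 1 dB above → -17 dBV.
Stage 2: below threshold (-17 ≤ 2); passes unchanged; output -17 dBV.
Stage 3: overshoot 4 dB → 4/2 = 2 dB → -19 dBV.

-19 dBV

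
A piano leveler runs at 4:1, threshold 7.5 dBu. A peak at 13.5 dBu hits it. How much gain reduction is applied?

The signal is 6 dB above threshold.
A 4:1 ratio leaves 1.5 dB of that excess.
GR = overshoot in − overshoot out = 6 − 1.5 = 4.5 dB.

4.5 dB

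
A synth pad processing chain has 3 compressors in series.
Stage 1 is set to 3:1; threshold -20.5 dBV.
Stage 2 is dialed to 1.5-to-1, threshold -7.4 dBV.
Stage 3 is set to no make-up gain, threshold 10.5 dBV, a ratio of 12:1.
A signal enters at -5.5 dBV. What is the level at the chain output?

-15.5 dBV

Stage 1: overshoot 15 dB → 15/3 = 5 dB → -15.5 dBV.
Stage 2: -15.5 dBV is at or below the -7.4 dBV threshold — no compression; output -15.5 dBV.
Stage 3: -15.5 dBV ≤ 10.5 dBV, so stage 3 doesn't engage; output -15.5 dBV.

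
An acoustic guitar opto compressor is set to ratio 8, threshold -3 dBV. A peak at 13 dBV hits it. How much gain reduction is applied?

14 dB

13 dBV exceeds the threshold by 16 dB.
A 8:1 ratio leaves 2 dB of that excess.
So the signal is attenuated by 16 − 2 = 14 dB.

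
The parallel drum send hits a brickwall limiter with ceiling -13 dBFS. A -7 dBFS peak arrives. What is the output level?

The limiter clamps the peak to its -13 dBFS ceiling.

-13 dBFS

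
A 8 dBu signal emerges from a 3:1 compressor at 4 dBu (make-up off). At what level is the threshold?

2 dBu

Let T be the threshold. Output overshoot = (input overshoot)/R, so 4 − T = (8 − T)/3.
3·(4 − T) = 8 − T → 2·T = 12 − 8 = 4.
T = 4/2 = 2 dBu.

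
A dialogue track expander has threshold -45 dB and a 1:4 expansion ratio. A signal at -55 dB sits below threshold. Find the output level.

Below threshold, a 1:4 expander applies gain = (4−1)×(T − x) of attenuation.
(4−1) × 10 = 30 dB, so output = -55 − 30 = -85 dB.

-85 dB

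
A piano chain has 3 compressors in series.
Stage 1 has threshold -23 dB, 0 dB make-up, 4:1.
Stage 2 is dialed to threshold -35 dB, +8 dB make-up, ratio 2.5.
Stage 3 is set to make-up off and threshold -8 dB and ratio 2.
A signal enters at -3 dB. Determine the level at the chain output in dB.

Stage 1: -3 dB is 20 dB over -23 dB; at 4:1 that becomes 5 dB over, giving -18 dB.
Stage 2: overshoot 17 dB → 17/2.5 = 6.8 dB → -28.2 dB; +8 dB make-up → -20.2 dB.
Stage 3: -20.2 dB is at or below the -8 dB threshold — no compression; output -20.2 dB.

-20.2 dB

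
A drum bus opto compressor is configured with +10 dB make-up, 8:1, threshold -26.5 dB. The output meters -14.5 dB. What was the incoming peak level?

-10.5 dB

Before make-up, the level was -14.5 − 10 = -24.5 dB.
That's 2 dB above the -26.5 dB threshold.
Before 8:1 compression the overshoot was 2 × 8 = 16 dB, so input = -26.5 + 16 = -10.5 dB.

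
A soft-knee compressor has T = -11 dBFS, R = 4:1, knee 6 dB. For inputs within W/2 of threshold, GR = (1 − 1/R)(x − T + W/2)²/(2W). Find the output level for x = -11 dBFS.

-11.5625 dBFS

x − T + W/2 = -11 − (-11) + 3 = 3.
GR = (1 − 1/4) × 3² / 12 = 0.75 × 9 / 12 = 0.5625 dB.
Output = -11 − 0.5625 = -11.5625 dBFS.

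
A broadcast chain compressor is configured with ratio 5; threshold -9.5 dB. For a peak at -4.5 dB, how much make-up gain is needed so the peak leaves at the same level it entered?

Overshoot 5 dB → 5/5 = 1 dB after compression, so the compressed level is -9.5 + 1 = -8.5 dB.
Make-up = target − compressed = -4.5 − (-8.5) = 4 dB.

4 dB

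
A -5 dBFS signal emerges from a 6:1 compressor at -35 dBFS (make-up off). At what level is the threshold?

-41 dBFS

Let T be the threshold. Output overshoot = (input overshoot)/R, so -35 − T = (-5 − T)/6.
6·(-35 − T) = -5 − T → 5·T = -210 − (-5) = -205.
T = -205/5 = -41 dBFS.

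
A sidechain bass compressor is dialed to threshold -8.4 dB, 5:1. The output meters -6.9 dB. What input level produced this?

-0.9 dB

Post-compression overshoot = -6.9 − (-8.4) = 1.5 dB.
Before 5:1 compression the overshoot was 1.5 × 5 = 7.5 dB, so input = -8.4 + 7.5 = -0.9 dB.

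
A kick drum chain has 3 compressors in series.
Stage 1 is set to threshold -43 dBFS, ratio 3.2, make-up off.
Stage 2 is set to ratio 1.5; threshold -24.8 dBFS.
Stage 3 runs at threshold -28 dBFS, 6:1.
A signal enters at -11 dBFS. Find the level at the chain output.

-33 dBFS

Stage 1: 32 dB above -43 dBFS, reduced 3.2:1 to 10 dB above → -33 dBFS.
Stage 2: below threshold (-33 ≤ -24.8); passes unchanged; output -33 dBFS.
Stage 3: -33 dBFS ≤ -28 dBFS, so stage 3 doesn't engage; output -33 dBFS.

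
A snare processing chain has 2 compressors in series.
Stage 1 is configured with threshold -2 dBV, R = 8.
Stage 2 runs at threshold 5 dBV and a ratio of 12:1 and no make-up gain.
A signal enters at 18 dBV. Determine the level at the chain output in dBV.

Stage 1: 18 dBV is 20 dB over -2 dBV; at 8:1 that becomes 2.5 dB over, giving 0.5 dBV.
Stage 2: below threshold (0.5 ≤ 5); passes unchanged; output 0.5 dBV.

0.5 dBV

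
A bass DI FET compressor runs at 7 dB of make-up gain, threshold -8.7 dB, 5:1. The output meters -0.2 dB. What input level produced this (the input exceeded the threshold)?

-1.2 dB

Stripping the +7 dB make-up gives -7.2 dB at the gain stage.
That's 1.5 dB above the -8.7 dB threshold.
Undo the ratio: input overshoot = 1.5 × 5 = 7.5 dB, giving input = -1.2 dB.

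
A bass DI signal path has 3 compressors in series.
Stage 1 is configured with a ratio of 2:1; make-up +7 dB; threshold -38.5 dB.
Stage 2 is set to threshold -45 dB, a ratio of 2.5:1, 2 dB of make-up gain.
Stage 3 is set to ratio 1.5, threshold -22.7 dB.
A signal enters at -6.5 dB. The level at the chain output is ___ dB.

-31.2 dB

Stage 1: 32 dB above -38.5 dB, reduced 2:1 to 16 dB above → -22.5 dB; +7 dB make-up → -15.5 dB.
Stage 2: 29.5 dB above -45 dB, reduced 2.5:1 to 11.8 dB above → -33.2 dB; +2 dB make-up → -31.2 dB.
Stage 3: below threshold (-31.2 ≤ -22.7); passes unchanged; output -31.2 dB.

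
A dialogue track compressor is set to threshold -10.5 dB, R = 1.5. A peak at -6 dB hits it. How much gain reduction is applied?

1.5 dB

-6 dB exceeds the threshold by 4.5 dB.
A 1.5:1 ratio leaves 3 dB of that excess.
So the signal is attenuated by 4.5 − 3 = 1.5 dB.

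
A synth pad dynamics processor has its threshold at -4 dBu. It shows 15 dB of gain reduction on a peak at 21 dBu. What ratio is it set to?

2.5:1

Input overshoot = 21 − (-4) = 25 dB.
Output overshoot = 25 − 15 = 10 dB.
Ratio = input overshoot / output overshoot = 25 / 10 = 2.5.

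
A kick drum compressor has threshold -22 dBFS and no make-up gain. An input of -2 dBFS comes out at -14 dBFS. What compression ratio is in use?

2.5:1

Input overshoot = -2 − (-22) = 20 dB; output overshoot = -14 − (-22) = 8 dB.
Ratio = 20 / 8 = 2.5.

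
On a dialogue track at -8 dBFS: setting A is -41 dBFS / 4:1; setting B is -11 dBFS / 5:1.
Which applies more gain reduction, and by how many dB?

A: overshoot 33 dB → output overshoot 8.25 dB → GR 24.75 dB.
B: overshoot 3 dB → output overshoot 0.6 dB → GR 2.4 dB.
A reduces 22.35 dB more.

A, by 22.35 dB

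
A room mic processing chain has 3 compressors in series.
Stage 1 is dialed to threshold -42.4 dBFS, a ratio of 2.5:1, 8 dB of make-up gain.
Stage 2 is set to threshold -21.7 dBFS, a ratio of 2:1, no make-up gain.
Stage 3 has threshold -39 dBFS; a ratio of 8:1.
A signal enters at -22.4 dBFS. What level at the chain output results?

-37.425 dBFS

Stage 1: overshoot 20 dB → 20/2.5 = 8 dB → -34.4 dBFS; +8 dB make-up → -26.4 dBFS.
Stage 2: -26.4 dBFS is at or below the -21.7 dBFS threshold — no compression; output -26.4 dBFS.
Stage 3: 12.6 dB above -39 dBFS, reduced 8:1 to 1.575 dB above → -37.425 dBFS.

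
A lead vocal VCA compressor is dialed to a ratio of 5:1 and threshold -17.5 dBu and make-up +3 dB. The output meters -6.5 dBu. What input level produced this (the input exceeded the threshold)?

Remove make-up: -6.5 − 3 = -9.5 dBu.
Post-compression overshoot = -9.5 − (-17.5) = 8 dB.
Undo the ratio: input overshoot = 8 × 5 = 40 dB, giving input = 22.5 dBu.

22.5 dBu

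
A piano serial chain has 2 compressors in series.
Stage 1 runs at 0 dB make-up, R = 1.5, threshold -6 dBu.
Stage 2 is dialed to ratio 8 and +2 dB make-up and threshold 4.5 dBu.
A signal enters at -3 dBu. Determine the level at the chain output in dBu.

Stage 1: -3 dBu is 3 dB over -6 dBu; at 1.5:1 that becomes 2 dB over, giving -4 dBu.
Stage 2: -4 dBu ≤ 4.5 dBu, so stage 2 doesn't engage; make-up brings it to -2 dBu.

-2 dBu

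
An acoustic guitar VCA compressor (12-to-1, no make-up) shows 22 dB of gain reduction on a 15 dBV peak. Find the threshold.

Gain reduction = 15 − (-7) = 22 dB; output overshoot = GR / (R − 1) = 22 / 11 = 2 dB.
Threshold = output − output overshoot = -7 − 2 = -9 dBV.

-9 dBV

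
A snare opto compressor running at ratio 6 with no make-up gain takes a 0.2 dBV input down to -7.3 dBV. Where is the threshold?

Let T be the threshold. Output overshoot = (input overshoot)/R, so -7.3 − T = (0.2 − T)/6.
6·(-7.3 − T) = 0.2 − T → 5·T = -43.8 − 0.2 = -44.
T = -44/5 = -8.8 dBV.

-8.8 dBV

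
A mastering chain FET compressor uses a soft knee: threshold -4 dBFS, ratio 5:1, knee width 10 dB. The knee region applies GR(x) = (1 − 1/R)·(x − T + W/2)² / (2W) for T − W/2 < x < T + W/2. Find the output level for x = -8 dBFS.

-8.04 dBFS

x − T + W/2 = -8 − (-4) + 5 = 1.
GR = (1 − 1/5) × 1² / 20 = 0.8 × 1 / 20 = 0.04 dB.
Output = -8 − 0.04 = -8.04 dBFS.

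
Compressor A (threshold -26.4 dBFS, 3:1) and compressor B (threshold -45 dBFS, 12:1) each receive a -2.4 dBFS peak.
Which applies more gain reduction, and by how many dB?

B, by 23.05 dB

A: overshoot 24 dB → output overshoot 8 dB → GR 16 dB.
B: overshoot 42.6 dB → output overshoot 3.55 dB → GR 39.05 dB.
Difference: 23.05 dB in favour of B.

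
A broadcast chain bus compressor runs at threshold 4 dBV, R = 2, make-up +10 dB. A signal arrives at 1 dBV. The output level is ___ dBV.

11 dBV

1 dBV is 3 dB below the 4 dBV threshold, so no gain reduction is applied.
Make-up gain adds 10 dB: 1 + 10 = 11 dBV.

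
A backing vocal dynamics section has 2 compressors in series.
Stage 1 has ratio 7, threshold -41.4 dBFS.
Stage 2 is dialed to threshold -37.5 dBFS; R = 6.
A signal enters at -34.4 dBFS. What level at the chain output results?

-40.4 dBFS

Stage 1: -34.4 dBFS is 7 dB over -41.4 dBFS; at 7:1 that becomes 1 dB over, giving -40.4 dBFS.
Stage 2: -40.4 dBFS is at or below the -37.5 dBFS threshold — no compression; output -40.4 dBFS.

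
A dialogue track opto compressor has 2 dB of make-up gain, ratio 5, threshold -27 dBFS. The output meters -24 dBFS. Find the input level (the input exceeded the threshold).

-22 dBFS

Stripping the +2 dB make-up gives -26 dBFS at the gain stage.
That's 1 dB above the -27 dBFS threshold.
Input overshoot = R × output overshoot = 5 dB → input = -27 + 5 = -22 dBFS.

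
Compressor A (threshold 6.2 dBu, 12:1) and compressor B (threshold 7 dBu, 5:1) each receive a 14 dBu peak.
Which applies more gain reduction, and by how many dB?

A: overshoot 7.8 dB → output overshoot 0.65 dB → GR 7.15 dB.
B: overshoot 7 dB → output overshoot 1.4 dB → GR 5.6 dB.
Difference: 1.55 dB in favour of A.

A, by 1.55 dB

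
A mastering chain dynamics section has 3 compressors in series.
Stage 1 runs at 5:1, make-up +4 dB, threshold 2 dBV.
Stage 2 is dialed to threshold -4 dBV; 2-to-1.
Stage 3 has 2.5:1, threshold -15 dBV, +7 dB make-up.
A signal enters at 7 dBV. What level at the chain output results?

-1.4 dBV

Stage 1: overshoot 5 dB → 5/5 = 1 dB → 3 dBV; +4 dB make-up → 7 dBV.
Stage 2: 11 dB above -4 dBV, reduced 2:1 to 5.5 dB above → 1.5 dBV.
Stage 3: 16.5 dB above -15 dBV, reduced 2.5:1 to 6.6 dB above → -8.4 dBV; +7 dB make-up → -1.4 dBV.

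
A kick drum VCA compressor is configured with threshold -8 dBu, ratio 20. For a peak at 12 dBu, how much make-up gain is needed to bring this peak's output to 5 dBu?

Without make-up, output = threshold + overshoot/20 = -8 + 1 = -7 dBu.
Gap to target: 12 dB.

12 dB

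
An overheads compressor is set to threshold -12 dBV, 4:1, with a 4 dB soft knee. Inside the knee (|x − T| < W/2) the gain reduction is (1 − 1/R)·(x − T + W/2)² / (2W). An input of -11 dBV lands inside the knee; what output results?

-11.84375 dBV

x − T + W/2 = -11 − (-12) + 2 = 3.
GR = (1 − 1/4) × 3² / 8 = 0.75 × 9 / 8 = 0.84375 dB.
Output = -11 − 0.84375 = -11.84375 dBV.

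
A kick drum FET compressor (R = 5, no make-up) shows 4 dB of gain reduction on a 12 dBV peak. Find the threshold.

Let T be the threshold. Output overshoot = (input overshoot)/R, so 8 − T = (12 − T)/5.
5·(8 − T) = 12 − T → 4·T = 40 − 12 = 28.
T = 28/4 = 7 dBV.

7 dBV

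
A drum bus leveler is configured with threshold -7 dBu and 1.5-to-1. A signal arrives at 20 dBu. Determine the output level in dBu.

11 dBu

The input is 27 dB above the -7 dBu threshold.
At 1.5:1 the overshoot is divided by 1.5, leaving 18 dB above threshold.
So the level is -7 + 18 = 11 dBu.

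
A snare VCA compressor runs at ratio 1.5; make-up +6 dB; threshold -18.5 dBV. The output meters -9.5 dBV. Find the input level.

-14 dBV

Remove make-up: -9.5 − 6 = -15.5 dBV.
The compressed level sits -15.5 − (-18.5) = 3 dB over threshold.
Before 1.5:1 compression the overshoot was 3 × 1.5 = 4.5 dB, so input = -18.5 + 4.5 = -14 dBV.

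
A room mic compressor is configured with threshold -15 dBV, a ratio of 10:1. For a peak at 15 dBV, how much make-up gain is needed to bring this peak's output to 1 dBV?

Overshoot 30 dB → 30/10 = 3 dB after compression, so the compressed level is -15 + 3 = -12 dBV.
Make-up = target − compressed = 1 − (-12) = 13 dB.

13 dB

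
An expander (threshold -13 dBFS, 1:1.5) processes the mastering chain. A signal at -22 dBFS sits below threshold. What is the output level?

Undershoot = (-13) − (-22) = 9 dB.
At 1:1.5, that expands to 13.5 dB under threshold.
Output = -13 − 13.5 = -26.5 dBFS.

-26.5 dBFS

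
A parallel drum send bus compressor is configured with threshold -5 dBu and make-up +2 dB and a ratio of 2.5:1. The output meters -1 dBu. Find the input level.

0 dBu

Before make-up, the level was -1 − 2 = -3 dBu.
The compressed level sits -3 − (-5) = 2 dB over threshold.
Before 2.5:1 compression the overshoot was 2 × 2.5 = 5 dB, so input = -5 + 5 = 0 dBu.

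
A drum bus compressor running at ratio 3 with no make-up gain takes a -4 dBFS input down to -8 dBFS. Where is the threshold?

-10 dBFS

Input is 6 dB above T (since output overshoot × R = input overshoot: (-8 − T)·3 = -4 − T gives T = -10 dBFS).
Check: -10 + (-4 − (-10))/3 = -10 + 2 = -8 dBFS. ✓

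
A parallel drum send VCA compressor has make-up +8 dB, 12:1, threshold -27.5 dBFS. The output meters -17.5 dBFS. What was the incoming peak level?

-3.5 dBFS

Before make-up, the level was -17.5 − 8 = -25.5 dBFS.
The compressed level sits -25.5 − (-27.5) = 2 dB over threshold.
Before 12:1 compression the overshoot was 2 × 12 = 24 dB, so input = -27.5 + 24 = -3.5 dBFS.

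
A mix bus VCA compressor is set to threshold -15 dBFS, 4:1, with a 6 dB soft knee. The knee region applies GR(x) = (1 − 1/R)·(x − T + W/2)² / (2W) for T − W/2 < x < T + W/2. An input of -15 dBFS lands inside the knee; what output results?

x − T + W/2 = -15 − (-15) + 3 = 3.
GR = (1 − 1/4) × 3² / 12 = 0.75 × 9 / 12 = 0.5625 dB.
Output = -15 − 0.5625 = -15.5625 dBFS.

-15.5625 dBFS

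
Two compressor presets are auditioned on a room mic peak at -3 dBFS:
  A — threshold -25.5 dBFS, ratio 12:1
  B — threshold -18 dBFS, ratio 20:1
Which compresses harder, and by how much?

A: 22.5 dB over, compressed to 1.875 dB over, so 20.625 dB of GR.
B: 15 dB over, compressed to 0.75 dB over, so 14.25 dB of GR.
A applies 6.375 dB more gain reduction.

A, by 6.375 dB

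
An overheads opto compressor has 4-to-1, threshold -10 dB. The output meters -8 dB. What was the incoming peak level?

-2 dB

Post-compression overshoot = -8 − (-10) = 2 dB.
Input overshoot = R × output overshoot = 8 dB → input = -10 + 8 = -2 dB.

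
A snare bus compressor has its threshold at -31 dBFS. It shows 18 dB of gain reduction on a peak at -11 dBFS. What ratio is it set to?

10:1

Input overshoot = -11 − (-31) = 20 dB.
Output overshoot = 20 − 18 = 2 dB.
Ratio = input overshoot / output overshoot = 20 / 2 = 10.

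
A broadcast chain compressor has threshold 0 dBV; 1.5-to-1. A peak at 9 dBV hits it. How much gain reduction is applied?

3 dB

Overshoot = 9 − 0 = 9 dB.
After 1.5:1 compression the overshoot becomes 9/1.5 = 6 dB.
GR = overshoot in − overshoot out = 9 − 6 = 3 dB.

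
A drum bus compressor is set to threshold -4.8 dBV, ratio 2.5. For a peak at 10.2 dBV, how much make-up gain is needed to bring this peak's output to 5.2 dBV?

Overshoot 15 dB → 15/2.5 = 6 dB after compression, so the compressed level is -4.8 + 6 = 1.2 dBV.
Make-up = target − compressed = 5.2 − 1.2 = 4 dB.

4 dB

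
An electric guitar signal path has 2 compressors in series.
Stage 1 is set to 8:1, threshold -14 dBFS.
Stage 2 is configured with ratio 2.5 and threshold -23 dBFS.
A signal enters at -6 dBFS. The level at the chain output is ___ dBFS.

Stage 1: -6 dBFS is 8 dB over -14 dBFS; at 8:1 that becomes 1 dB over, giving -13 dBFS.
Stage 2: 10 dB above -23 dBFS, reduced 2.5:1 to 4 dB above → -19 dBFS.

-19 dBFS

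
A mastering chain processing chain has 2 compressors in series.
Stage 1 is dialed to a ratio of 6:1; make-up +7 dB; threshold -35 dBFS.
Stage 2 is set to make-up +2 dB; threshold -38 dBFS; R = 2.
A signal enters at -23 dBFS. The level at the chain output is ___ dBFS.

Stage 1: -23 dBFS is 12 dB over -35 dBFS; at 6:1 that becomes 2 dB over, giving -33 dBFS; +7 dB make-up → -26 dBFS.
Stage 2: overshoot 12 dB → 12/2 = 6 dB → -32 dBFS; +2 dB make-up → -30 dBFS.

-30 dBFS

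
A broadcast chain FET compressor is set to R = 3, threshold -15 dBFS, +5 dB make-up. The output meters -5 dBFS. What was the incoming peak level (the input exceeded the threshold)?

Remove make-up: -5 − 5 = -10 dBFS.
That's 5 dB above the -15 dBFS threshold.
Before 3:1 compression the overshoot was 5 × 3 = 15 dB, so input = -15 + 15 = 0 dBFS.

0 dBFS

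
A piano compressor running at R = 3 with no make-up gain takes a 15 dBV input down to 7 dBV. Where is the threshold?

Gain reduction = 15 − 7 = 8 dB; output overshoot = GR / (R − 1) = 8 / 2 = 4 dB.
Threshold = output − output overshoot = 7 − 4 = 3 dBV.

3 dBV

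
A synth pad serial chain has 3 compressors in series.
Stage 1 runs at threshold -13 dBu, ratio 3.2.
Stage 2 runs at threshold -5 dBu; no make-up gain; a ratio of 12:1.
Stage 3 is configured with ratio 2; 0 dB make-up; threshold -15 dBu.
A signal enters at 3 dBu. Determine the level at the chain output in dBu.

Stage 1: 16 dB above -13 dBu, reduced 3.2:1 to 5 dB above → -8 dBu.
Stage 2: -8 dBu ≤ -5 dBu, so stage 2 doesn't engage; output -8 dBu.
Stage 3: 7 dB above -15 dBu, reduced 2:1 to 3.5 dB above → -11.5 dBu.

-11.5 dBu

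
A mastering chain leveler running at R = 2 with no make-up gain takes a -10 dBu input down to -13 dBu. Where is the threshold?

-16 dBu

Let T be the threshold. Output overshoot = (input overshoot)/R, so -13 − T = (-10 − T)/2.
2·(-13 − T) = -10 − T → 1·T = -26 − (-10) = -16.
T = -16/1 = -16 dBu.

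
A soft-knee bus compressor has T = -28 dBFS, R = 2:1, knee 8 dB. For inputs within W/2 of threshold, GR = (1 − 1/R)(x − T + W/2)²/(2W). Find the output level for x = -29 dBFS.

x − T + W/2 = -29 − (-28) + 4 = 3.
GR = (1 − 1/2) × 3² / 16 = 0.5 × 9 / 16 = 0.28125 dB.
Output = -29 − 0.28125 = -29.28125 dBFS.

-29.28125 dBFS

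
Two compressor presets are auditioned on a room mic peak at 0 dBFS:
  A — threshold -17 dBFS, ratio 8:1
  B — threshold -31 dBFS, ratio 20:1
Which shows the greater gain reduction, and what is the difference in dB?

A: GR = 17 − 17/8 = 14.875 dB.
B: GR = 31 − 31/20 = 29.45 dB.
B applies 14.575 dB more gain reduction.

B, by 14.575 dB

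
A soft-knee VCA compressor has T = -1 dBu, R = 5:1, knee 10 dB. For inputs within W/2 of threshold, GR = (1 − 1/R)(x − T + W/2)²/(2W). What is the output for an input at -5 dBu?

-5.04 dBu

x − T + W/2 = -5 − (-1) + 5 = 1.
GR = (1 − 1/5) × 1² / 20 = 0.8 × 1 / 20 = 0.04 dB.
Output = -5 − 0.04 = -5.04 dBu.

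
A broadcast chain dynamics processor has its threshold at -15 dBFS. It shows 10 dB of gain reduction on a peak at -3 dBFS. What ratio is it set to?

6:1

Input overshoot = -3 − (-15) = 12 dB.
Output overshoot = 12 − 10 = 2 dB.
Ratio = input overshoot / output overshoot = 12 / 2 = 6.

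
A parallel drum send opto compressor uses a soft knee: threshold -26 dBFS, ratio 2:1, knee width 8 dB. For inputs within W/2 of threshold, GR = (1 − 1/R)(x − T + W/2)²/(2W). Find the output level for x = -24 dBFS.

x − T + W/2 = -24 − (-26) + 4 = 6.
GR = (1 − 1/2) × 6² / 16 = 0.5 × 36 / 16 = 1.125 dB.
Output = -24 − 1.125 = -25.125 dBFS.

-25.125 dBFS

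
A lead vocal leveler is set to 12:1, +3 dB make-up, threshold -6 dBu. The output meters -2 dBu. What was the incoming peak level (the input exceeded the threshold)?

Stripping the +3 dB make-up gives -5 dBu at the gain stage.
That's 1 dB above the -6 dBu threshold.
Before 12:1 compression the overshoot was 1 × 12 = 12 dB, so input = -6 + 12 = 6 dBu.

6 dBu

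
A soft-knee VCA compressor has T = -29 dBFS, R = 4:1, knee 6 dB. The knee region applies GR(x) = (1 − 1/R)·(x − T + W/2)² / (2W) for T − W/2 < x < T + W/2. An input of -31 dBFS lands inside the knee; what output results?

-31.0625 dBFS

x − T + W/2 = -31 − (-29) + 3 = 1.
GR = (1 − 1/4) × 1² / 12 = 0.75 × 1 / 12 = 0.0625 dB.
Output = -31 − 0.0625 = -31.0625 dBFS.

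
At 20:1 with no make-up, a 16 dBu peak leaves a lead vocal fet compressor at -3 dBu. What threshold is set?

Gain reduction = 16 − (-3) = 19 dB; output overshoot = GR / (R − 1) = 19 / 19 = 1 dB.
Threshold = output − output overshoot = -3 − 1 = -4 dBu.

-4 dBu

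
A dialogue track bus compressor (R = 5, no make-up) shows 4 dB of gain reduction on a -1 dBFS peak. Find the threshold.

Let T be the threshold. Output overshoot = (input overshoot)/R, so -5 − T = (-1 − T)/5.
5·(-5 − T) = -1 − T → 4·T = -25 − (-1) = -24.
T = -24/4 = -6 dBFS.

-6 dBFS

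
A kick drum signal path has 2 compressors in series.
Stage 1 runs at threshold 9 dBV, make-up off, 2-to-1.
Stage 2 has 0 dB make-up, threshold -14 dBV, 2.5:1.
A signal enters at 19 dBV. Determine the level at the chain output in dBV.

Stage 1: 19 dBV is 10 dB over 9 dBV; at 2:1 that becomes 5 dB over, giving 14 dBV.
Stage 2: overshoot 28 dB → 28/2.5 = 11.2 dB → -2.8 dBV.

-2.8 dBV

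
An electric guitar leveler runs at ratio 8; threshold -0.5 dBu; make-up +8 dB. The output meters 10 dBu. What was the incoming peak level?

19.5 dBu

Remove make-up: 10 − 8 = 2 dBu.
That's 2.5 dB above the -0.5 dBu threshold.
Input overshoot = R × output overshoot = 20 dB → input = -0.5 + 20 = 19.5 dBu.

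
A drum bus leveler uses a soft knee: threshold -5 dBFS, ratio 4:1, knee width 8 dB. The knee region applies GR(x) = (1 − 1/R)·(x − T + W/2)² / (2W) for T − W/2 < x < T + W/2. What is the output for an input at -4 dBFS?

x − T + W/2 = -4 − (-5) + 4 = 5.
GR = (1 − 1/4) × 5² / 16 = 0.75 × 25 / 16 = 1.171875 dB.
Output = -4 − 1.171875 = -5.171875 dBFS.

-5.171875 dBFS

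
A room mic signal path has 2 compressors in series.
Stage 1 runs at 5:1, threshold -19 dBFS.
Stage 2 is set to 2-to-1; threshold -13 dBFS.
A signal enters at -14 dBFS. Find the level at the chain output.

-18 dBFS

Stage 1: overshoot 5 dB → 5/5 = 1 dB → -18 dBFS.
Stage 2: -18 dBFS ≤ -13 dBFS, so stage 2 doesn't engage; output -18 dBFS.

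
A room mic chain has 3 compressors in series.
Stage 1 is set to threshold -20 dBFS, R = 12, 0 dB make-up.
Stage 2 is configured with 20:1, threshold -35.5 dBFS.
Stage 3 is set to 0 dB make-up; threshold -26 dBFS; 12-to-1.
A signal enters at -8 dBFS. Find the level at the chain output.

-34.675 dBFS

Stage 1: -8 dBFS is 12 dB over -20 dBFS; at 12:1 that becomes 1 dB over, giving -19 dBFS.
Stage 2: -19 dBFS is 16.5 dB over -35.5 dBFS; at 20:1 that becomes 0.825 dB over, giving -34.675 dBFS.
Stage 3: -34.675 dBFS ≤ -26 dBFS, so stage 3 doesn't engage; output -34.675 dBFS.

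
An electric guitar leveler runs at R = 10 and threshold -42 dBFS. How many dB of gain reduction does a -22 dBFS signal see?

Overshoot = -22 − (-42) = 20 dB.
A 10:1 ratio leaves 2 dB of that excess.
So the signal is attenuated by 20 − 2 = 18 dB.

18 dB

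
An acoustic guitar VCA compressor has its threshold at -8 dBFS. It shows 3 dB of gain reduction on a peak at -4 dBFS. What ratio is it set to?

Input overshoot = -4 − (-8) = 4 dB.
Output overshoot = 4 − 3 = 1 dB.
Ratio = input overshoot / output overshoot = 4 / 1 = 4.

4:1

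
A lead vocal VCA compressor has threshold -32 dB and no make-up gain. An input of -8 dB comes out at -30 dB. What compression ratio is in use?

Input overshoot = -8 − (-32) = 24 dB; output overshoot = -30 − (-32) = 2 dB.
Ratio = 24 / 2 = 12.

12:1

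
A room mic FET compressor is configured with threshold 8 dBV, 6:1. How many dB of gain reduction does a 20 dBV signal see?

10 dB

20 dBV exceeds the threshold by 12 dB.
After 6:1 compression the overshoot becomes 12/6 = 2 dB.
Gain reduction = 12 − 2 = 10 dB.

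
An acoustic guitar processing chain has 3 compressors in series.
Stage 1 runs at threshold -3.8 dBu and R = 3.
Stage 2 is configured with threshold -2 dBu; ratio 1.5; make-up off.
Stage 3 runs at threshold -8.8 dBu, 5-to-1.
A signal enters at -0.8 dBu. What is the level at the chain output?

Stage 1: 3 dB above -3.8 dBu, reduced 3:1 to 1 dB above → -2.8 dBu.
Stage 2: below threshold (-2.8 ≤ -2); passes unchanged; output -2.8 dBu.
Stage 3: overshoot 6 dB → 6/5 = 1.2 dB → -7.6 dBu.

-7.6 dBu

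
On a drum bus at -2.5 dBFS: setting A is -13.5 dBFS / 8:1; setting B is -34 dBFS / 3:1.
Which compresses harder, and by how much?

B, by 11.375 dB

A: GR = 11 − 11/8 = 9.625 dB.
B: GR = 31.5 − 31.5/3 = 21 dB.
B reduces 11.375 dB more.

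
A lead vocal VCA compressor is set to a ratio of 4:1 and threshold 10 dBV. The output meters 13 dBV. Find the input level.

22 dBV

That's 3 dB above the 10 dBV threshold.
Before 4:1 compression the overshoot was 3 × 4 = 12 dB, so input = 10 + 12 = 22 dBV.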